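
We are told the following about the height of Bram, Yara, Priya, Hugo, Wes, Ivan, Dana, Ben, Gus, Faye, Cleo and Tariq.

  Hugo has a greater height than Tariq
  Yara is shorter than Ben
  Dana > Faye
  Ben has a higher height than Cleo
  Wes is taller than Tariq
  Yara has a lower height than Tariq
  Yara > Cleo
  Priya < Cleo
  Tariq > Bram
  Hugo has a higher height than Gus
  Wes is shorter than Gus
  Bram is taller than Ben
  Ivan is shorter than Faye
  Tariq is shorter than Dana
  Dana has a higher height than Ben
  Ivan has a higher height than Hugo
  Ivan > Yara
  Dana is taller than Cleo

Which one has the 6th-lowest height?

Piecing the relations together gives one ordering: Priya < Cleo < Yara < Ben < Bram < Tariq < Wes < Gus < Hugo < Ivan < Faye < Dana.
Counting 6 from the smallest end gives Tariq.

Tariq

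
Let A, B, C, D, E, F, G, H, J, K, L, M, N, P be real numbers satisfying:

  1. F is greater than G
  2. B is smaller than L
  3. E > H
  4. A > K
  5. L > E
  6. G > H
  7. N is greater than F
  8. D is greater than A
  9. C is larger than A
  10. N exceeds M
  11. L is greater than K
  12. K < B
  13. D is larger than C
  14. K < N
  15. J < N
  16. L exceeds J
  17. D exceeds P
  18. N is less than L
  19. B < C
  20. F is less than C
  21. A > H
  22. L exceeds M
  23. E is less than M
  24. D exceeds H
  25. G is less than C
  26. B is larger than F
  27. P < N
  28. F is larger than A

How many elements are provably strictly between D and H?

The relations place H below D. An element lies strictly between them when it is forced above H and also forced below D.
Above H: {G, E, A, F, M, N, B, C, L}. Below D: {P, G, K, A, F, B, C}.
Intersection: {G, A, F, B, C} — 5.

5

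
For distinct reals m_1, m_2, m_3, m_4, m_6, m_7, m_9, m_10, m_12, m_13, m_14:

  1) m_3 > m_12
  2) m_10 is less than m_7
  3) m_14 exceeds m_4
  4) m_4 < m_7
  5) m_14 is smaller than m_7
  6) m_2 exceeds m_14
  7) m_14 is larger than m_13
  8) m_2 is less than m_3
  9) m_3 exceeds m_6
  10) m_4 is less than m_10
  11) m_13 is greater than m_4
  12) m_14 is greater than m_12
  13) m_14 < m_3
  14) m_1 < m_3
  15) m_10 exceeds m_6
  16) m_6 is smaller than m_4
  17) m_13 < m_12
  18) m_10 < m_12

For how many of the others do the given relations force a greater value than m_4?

7

From m_4 the given relations immediately reach m_10, m_13, m_14, m_7.
From those, m_12, m_2, m_3 — 7 in total.
Nothing else is reachable above m_4; 7 in all.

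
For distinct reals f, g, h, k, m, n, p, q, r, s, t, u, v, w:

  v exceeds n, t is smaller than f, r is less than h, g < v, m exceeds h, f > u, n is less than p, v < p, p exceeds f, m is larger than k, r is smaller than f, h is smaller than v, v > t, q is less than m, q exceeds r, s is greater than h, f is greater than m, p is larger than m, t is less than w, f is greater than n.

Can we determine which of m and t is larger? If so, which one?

undetermined

Following every chain through t: above t we get w, f, v, p.
m is not reached, and no chain runs the other way from m to t.
So the given relations leave the order of t and m undetermined.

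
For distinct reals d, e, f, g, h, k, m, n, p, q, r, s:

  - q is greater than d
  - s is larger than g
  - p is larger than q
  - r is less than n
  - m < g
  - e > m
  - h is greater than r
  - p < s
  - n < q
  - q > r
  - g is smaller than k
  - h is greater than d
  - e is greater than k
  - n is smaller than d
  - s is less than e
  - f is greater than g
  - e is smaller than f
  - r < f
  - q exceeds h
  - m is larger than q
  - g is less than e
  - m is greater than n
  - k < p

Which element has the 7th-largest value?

m

Piecing the relations together gives one ordering: r < n < d < h < q < m < g < k < p < s < e < f.
The 7th largest is m.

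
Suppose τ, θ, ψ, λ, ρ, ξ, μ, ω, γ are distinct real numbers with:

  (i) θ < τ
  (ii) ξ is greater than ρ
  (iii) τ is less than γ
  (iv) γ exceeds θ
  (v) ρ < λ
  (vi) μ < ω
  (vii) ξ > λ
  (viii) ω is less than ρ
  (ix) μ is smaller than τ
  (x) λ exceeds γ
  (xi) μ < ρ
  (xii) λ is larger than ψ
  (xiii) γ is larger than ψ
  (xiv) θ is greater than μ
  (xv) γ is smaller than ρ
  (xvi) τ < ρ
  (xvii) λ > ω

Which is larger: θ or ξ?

The relevant relations are θ < τ; τ < γ; γ < ρ; ρ < λ; λ < ξ.
Chaining these gives θ < τ < γ < ρ < λ < ξ.
So θ < ξ; ξ is the larger of the two.

ξ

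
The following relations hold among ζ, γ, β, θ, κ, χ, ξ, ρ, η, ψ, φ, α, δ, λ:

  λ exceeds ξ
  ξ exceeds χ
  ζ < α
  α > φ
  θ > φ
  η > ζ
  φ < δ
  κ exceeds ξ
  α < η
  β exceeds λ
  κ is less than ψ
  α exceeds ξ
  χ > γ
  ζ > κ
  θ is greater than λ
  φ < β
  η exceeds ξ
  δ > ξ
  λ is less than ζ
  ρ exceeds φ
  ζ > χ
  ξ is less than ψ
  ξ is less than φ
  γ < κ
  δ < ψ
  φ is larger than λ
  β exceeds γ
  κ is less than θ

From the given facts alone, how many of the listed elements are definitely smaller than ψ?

The elements the relations force below ψ are γ, χ, ξ, κ, λ, φ, δ — no chain reaches any other.
That is 7.

7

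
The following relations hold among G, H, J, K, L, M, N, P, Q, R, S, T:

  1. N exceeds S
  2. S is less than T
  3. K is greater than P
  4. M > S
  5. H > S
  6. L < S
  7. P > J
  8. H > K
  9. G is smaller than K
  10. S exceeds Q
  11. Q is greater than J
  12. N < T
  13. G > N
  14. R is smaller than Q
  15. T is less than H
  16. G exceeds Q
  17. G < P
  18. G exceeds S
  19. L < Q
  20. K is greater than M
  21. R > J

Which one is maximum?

L is not greatest since L < S; J is not greatest since J < Q; R is not greatest since R < Q; Q is not greatest since Q < S; S is not greatest since S < T; N is not greatest since N < G; G is not greatest since G < P; M is not greatest since M < K; P is not greatest since P < K; T is not greatest since T < H; K is not greatest since K < H.
Only H has nothing above it, so H is the maximum.

H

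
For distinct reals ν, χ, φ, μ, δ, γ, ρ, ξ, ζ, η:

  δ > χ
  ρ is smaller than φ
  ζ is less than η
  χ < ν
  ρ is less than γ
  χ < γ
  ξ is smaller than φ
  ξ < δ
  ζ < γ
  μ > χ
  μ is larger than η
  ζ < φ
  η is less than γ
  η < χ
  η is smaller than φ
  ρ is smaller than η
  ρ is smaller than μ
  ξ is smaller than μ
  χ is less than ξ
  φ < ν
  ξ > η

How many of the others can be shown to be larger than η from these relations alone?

The elements the relations force above η are χ, ξ, μ, δ, φ, γ, ν — no chain reaches any other.
That is 7.

7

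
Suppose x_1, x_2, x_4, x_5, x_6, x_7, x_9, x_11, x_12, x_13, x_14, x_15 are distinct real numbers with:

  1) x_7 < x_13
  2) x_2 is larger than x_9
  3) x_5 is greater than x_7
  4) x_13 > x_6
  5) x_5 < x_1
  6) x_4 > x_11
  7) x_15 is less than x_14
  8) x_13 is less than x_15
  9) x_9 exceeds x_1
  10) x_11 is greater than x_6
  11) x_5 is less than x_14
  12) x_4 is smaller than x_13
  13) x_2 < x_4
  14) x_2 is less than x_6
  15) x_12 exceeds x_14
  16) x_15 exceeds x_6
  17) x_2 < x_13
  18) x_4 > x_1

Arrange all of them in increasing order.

Nothing is placed below x_7, so it is least; from there x_7 < x_5; x_5 < x_1; x_1 < x_9; x_9 < x_2; x_2 < x_6; x_6 < x_11; x_11 < x_4; x_4 < x_13; x_13 < x_15; x_15 < x_14; x_14 < x_12, each given directly.

x_7 < x_5 < x_1 < x_9 < x_2 < x_6 < x_11 < x_4 < x_13 < x_15 < x_14 < x_12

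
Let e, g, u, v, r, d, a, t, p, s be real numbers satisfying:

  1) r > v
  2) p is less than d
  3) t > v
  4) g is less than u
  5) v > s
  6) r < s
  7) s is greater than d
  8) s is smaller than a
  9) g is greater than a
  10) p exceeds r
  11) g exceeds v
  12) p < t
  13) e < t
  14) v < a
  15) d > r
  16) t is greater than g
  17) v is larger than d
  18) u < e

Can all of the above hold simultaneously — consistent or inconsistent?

We have v < r stated directly, yet also r < p < d < s < v by chaining the others — so r < v. Contradiction.

inconsistent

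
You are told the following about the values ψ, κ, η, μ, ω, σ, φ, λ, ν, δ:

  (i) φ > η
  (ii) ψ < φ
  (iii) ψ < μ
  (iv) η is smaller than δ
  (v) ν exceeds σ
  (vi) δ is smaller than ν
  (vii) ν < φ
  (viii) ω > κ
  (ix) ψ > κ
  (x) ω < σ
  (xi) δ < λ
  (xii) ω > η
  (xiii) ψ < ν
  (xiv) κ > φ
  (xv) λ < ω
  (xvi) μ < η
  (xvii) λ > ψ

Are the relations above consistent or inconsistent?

inconsistent

We have φ < κ stated directly, yet also κ < ψ < μ < η < δ < λ < ω < σ < ν < φ by chaining the others — so κ < φ. Contradiction.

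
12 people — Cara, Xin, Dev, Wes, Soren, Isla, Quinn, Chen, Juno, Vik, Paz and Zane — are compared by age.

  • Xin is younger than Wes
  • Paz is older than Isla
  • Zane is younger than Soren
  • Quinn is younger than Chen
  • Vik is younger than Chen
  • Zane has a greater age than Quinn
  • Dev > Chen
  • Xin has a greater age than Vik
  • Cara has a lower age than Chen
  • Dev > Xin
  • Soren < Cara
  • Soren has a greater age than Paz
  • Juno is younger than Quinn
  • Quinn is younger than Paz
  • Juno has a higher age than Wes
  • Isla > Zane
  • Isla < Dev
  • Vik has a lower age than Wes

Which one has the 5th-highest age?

Paz

Chaining the given pairs: Vik < Xin < Wes < Juno < Quinn < Zane < Isla < Paz < Soren < Cara < Chen < Dev.
Counting 5 from the largest end gives Paz.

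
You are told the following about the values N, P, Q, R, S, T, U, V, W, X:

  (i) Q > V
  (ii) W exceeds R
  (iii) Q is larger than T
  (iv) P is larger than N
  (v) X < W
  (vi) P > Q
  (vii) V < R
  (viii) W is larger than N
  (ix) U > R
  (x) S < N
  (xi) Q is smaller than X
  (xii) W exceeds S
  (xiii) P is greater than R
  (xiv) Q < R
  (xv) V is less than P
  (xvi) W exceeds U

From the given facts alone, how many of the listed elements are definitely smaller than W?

From W the given relations immediately reach S, R, X, N, U.
From those, V, Q — 7 in total.
From those, T — 8 in total.
No other element is forced below W by the given relations, so the count is 8.

8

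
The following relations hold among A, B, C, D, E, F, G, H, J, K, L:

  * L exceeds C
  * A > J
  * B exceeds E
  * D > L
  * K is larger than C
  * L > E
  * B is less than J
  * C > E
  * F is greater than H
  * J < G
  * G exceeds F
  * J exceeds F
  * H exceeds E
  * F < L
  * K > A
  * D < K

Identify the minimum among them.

H is not least since E < H; C is not least since E < C; F is not least since H < F; L is not least since C < L; B is not least since E < B; J is not least since B < J; A is not least since J < A; G is not least since F < G; D is not least since L < D; K is not least since D < K.
Only E has nothing below it, so E is the minimum.

E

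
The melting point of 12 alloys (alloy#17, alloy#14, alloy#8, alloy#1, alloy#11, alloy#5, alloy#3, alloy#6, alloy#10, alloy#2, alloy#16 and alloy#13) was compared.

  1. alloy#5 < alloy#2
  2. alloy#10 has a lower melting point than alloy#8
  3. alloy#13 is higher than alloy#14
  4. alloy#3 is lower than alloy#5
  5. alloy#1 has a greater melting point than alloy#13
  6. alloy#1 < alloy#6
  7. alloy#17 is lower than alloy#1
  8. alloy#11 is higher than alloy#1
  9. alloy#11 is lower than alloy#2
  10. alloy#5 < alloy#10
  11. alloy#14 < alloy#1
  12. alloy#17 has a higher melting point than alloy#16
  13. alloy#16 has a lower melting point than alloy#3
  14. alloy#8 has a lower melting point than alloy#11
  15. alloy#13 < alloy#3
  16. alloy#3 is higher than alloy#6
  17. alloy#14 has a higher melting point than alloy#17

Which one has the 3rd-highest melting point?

alloy#8

Chaining the given pairs: alloy#16 < alloy#17 < alloy#14 < alloy#13 < alloy#1 < alloy#6 < alloy#3 < alloy#5 < alloy#10 < alloy#8 < alloy#11 < alloy#2.
The 3rd largest is alloy#8.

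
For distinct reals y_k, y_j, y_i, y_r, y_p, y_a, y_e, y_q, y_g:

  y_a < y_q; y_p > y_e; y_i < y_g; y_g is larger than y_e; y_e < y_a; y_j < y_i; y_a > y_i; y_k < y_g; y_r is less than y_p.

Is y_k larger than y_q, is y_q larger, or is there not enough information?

undetermined

Following every chain through y_k: above y_k we get y_g.
y_q is not reached, and no chain runs the other way from y_q to y_k.
So the given relations leave the order of y_k and y_q undetermined.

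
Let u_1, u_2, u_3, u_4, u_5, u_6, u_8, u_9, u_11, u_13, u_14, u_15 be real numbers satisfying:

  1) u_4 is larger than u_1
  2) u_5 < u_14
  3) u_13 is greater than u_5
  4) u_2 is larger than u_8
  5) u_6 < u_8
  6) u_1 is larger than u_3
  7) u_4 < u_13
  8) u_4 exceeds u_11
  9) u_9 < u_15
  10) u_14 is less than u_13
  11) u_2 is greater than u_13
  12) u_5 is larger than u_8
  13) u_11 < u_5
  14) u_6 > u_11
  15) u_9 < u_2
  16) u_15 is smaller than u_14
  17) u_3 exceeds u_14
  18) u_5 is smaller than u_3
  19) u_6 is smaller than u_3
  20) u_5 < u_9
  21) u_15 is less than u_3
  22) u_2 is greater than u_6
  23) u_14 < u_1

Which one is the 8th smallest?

Piecing the relations together gives one ordering: u_11 < u_6 < u_8 < u_5 < u_9 < u_15 < u_14 < u_3 < u_1 < u_4 < u_13 < u_2.
The 8th smallest is u_3.

u_3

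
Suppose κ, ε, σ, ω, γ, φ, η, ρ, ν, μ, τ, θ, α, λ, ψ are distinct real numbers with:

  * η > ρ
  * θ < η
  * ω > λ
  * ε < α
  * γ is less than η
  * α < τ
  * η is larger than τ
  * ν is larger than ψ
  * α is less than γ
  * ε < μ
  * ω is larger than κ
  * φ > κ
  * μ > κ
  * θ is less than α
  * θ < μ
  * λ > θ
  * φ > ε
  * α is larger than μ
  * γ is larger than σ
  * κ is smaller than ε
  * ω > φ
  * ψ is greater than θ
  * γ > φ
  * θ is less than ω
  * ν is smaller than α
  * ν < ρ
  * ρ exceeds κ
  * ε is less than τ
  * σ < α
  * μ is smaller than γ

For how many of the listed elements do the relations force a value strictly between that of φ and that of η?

The relations place φ below η. An element lies strictly between them when it is forced above φ and also forced below η.
Above φ: {ω, γ}. Below η: {κ, ε, θ, ψ, ν, μ, σ, α, ρ, γ, τ}.
Intersection: {γ} — 1.

1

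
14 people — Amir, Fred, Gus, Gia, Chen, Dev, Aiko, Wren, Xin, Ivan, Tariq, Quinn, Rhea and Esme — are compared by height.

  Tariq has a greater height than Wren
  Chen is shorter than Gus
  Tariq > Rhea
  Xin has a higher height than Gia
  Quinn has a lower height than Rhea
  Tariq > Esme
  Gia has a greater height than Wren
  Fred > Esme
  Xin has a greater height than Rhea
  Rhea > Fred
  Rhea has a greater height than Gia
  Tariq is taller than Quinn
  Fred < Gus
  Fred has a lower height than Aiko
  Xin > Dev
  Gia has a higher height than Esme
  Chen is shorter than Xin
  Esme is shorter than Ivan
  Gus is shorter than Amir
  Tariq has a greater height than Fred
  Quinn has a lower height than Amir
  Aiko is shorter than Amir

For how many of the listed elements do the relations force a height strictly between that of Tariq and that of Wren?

Chaining upward from Wren reaches: Gia, Rhea, Xin.
Chaining downward from Tariq reaches: Esme, Fred, Quinn, Gia, Rhea.
Strictly between Wren and Tariq are those in both lists: Gia, Rhea — 2 elements.

2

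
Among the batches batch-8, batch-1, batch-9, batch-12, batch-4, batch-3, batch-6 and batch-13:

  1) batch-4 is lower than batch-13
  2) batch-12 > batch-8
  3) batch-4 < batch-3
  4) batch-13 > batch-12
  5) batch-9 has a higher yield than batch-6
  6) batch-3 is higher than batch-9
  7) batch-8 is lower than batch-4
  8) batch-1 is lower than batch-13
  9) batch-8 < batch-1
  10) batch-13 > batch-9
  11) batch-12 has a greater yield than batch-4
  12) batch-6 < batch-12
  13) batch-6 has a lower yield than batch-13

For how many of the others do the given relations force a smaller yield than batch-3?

Directly below batch-3: batch-4, batch-9.
One step further: batch-8, batch-6 (4 so far).
Nothing else is reachable below batch-3; 4 in all.

4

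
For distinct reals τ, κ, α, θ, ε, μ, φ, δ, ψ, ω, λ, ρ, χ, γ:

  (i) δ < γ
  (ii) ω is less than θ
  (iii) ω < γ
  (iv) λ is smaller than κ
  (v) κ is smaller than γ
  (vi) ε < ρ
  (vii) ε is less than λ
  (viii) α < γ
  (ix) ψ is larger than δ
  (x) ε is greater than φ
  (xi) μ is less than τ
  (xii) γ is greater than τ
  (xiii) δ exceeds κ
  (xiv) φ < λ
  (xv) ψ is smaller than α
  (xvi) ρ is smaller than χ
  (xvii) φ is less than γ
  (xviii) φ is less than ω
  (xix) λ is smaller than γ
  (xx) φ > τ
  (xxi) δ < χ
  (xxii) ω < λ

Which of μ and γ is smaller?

μ

Following the relations from μ: μ < τ < φ < ε < λ < κ < δ < ψ < α < γ.
So μ < γ; μ is the smaller of the two.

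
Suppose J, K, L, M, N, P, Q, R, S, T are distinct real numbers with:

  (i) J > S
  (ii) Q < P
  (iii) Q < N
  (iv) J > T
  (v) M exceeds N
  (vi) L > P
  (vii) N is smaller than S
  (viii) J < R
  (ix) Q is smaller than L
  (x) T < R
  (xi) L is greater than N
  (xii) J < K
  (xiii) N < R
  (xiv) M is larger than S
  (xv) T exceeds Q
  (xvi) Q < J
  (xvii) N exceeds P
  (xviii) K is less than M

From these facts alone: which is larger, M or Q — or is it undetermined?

M

Q < P and P < N give Q < N.
Then N < S extends the chain to S.
With S < J: Q < P < N < S < J.
With J < K: Q < P < N < S < J < K.
With K < M: Q < P < N < S < J < K < M.
So M is larger.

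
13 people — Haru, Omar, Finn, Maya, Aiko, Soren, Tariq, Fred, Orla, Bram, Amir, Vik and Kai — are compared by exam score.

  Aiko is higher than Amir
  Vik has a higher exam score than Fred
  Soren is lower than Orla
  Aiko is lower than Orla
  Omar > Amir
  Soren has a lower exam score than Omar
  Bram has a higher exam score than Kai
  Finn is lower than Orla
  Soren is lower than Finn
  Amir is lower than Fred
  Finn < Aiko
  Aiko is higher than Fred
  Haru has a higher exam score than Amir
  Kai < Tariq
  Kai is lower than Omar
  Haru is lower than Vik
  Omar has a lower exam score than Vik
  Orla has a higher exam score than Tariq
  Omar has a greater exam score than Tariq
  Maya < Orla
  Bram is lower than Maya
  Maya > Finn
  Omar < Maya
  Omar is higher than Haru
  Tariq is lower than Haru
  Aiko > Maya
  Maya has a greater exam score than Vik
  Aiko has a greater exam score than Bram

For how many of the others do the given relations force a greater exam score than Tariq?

6

The elements the relations force above Tariq are Haru, Omar, Vik, Maya, Aiko, Orla — no chain reaches any other.
That is 6.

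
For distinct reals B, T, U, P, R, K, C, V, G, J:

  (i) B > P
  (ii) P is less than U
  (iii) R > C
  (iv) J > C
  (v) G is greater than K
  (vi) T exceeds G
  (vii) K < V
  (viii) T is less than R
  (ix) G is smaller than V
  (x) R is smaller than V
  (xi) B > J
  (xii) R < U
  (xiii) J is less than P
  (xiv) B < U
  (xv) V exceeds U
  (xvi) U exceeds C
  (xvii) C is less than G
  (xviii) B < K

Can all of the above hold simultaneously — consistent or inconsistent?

Every relation is compatible with C < J < P < B < K < G < T < R < U < V; the set is consistent.

consistent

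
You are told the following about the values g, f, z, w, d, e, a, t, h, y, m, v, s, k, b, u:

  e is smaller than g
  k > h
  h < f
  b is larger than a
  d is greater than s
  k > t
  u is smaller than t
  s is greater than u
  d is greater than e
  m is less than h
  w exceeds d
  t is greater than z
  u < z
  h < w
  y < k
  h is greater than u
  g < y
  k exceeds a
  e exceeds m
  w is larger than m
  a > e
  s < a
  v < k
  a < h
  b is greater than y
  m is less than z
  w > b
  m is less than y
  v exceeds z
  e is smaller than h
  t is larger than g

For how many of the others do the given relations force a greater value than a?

5

The elements the relations force above a are h, b, k, w, f — no chain reaches any other.
That is 5.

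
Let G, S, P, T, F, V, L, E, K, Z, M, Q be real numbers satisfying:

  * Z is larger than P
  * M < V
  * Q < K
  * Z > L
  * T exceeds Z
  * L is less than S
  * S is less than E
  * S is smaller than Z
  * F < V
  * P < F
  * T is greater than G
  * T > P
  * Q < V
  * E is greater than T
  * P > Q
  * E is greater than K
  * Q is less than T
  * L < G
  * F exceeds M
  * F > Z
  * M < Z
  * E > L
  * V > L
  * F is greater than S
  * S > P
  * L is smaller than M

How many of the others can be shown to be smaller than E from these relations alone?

The elements the relations force below E are L, Q, G, P, K, S, M, Z, T — no chain reaches any other.
That is 9.

9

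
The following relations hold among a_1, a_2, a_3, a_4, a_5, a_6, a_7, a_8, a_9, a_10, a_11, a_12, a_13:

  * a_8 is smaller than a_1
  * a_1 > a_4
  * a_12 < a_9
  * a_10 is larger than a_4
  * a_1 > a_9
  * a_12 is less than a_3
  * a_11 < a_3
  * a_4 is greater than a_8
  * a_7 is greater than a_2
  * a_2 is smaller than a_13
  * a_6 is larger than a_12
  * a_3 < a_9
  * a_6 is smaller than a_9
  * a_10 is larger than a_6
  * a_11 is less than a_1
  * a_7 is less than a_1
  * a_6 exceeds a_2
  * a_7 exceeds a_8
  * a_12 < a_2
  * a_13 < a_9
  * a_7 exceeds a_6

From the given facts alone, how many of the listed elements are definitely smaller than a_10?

The elements the relations force below a_10 are a_12, a_2, a_8, a_4, a_6 — no chain reaches any other.
That is 5.

5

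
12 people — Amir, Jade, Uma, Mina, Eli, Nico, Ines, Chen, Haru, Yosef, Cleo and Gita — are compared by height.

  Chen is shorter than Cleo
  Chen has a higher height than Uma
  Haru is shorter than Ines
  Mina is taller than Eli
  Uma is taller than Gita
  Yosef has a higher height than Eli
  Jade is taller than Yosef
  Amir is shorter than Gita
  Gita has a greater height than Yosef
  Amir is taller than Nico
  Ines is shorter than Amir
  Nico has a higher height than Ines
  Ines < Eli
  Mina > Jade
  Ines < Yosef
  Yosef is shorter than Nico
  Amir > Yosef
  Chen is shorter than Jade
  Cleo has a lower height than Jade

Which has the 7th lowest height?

Gita

Chaining the given pairs: Haru < Ines < Eli < Yosef < Nico < Amir < Gita < Uma < Chen < Cleo < Jade < Mina.
The 7th smallest is Gita.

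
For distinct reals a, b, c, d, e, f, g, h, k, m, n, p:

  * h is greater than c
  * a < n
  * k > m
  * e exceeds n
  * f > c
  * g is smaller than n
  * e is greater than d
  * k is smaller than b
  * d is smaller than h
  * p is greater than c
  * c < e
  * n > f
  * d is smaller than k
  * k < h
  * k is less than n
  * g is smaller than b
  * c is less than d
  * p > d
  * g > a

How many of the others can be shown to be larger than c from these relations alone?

8

The elements the relations force above c are f, d, p, k, h, n, b, e — no chain reaches any other.
That is 8.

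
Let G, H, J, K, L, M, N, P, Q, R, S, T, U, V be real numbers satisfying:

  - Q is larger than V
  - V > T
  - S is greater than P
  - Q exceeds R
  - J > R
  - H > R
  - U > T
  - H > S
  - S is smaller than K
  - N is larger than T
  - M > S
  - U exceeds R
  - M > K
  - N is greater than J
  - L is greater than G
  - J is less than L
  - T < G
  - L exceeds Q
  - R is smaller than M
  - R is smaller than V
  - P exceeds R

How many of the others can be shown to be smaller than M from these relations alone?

Directly below M: R, S, K.
One step further: P (4 so far).
No other element is forced below M by the given relations, so the count is 4.

4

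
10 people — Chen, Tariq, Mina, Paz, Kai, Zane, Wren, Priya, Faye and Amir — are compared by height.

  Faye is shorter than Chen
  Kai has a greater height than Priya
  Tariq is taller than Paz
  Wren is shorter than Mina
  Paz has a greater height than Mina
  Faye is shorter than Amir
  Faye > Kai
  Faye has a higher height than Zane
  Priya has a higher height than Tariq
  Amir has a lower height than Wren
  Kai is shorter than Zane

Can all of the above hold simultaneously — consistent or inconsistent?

Chaining the given relations yields Amir < Wren < Mina < Paz < Tariq < Priya < Kai < Zane < Faye, so Amir < Faye. But one relation states Faye < Amir. These cannot both hold.

inconsistent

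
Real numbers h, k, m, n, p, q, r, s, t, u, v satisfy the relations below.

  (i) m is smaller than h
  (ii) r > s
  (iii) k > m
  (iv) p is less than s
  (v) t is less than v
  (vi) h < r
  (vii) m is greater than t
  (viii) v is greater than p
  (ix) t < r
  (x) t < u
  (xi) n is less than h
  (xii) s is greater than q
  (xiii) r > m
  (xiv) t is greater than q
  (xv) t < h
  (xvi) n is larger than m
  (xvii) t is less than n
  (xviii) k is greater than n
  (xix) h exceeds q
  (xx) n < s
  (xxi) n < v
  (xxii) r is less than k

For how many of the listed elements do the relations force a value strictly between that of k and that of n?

The relations place n below k. An element lies strictly between them when it is forced above n and also forced below k.
Above n: {h, v, s, r}. Below k: {q, t, m, h, p, s, r}.
Intersection: {h, s, r} — 3.

3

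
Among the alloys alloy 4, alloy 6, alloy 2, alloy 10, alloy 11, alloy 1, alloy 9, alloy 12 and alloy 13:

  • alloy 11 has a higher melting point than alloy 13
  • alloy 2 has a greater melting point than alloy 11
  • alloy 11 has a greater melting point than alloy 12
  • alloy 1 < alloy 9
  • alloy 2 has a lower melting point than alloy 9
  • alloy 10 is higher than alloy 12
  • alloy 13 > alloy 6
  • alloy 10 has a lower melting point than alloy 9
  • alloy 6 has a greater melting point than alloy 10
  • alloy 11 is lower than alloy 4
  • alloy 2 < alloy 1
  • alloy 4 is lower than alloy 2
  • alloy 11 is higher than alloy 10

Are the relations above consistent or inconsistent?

consistent

The single ordering alloy 12 < alloy 10 < alloy 6 < alloy 13 < alloy 11 < alloy 4 < alloy 2 < alloy 1 < alloy 9 satisfies every listed relation, so no contradiction arises.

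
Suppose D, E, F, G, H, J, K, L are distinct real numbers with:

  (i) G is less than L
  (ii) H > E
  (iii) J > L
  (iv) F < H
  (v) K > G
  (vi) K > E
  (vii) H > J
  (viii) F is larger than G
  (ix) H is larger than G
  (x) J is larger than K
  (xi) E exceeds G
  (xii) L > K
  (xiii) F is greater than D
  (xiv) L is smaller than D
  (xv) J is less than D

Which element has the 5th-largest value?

Chaining the given pairs: G < E < K < L < J < D < F < H.
The 5th largest is L.

L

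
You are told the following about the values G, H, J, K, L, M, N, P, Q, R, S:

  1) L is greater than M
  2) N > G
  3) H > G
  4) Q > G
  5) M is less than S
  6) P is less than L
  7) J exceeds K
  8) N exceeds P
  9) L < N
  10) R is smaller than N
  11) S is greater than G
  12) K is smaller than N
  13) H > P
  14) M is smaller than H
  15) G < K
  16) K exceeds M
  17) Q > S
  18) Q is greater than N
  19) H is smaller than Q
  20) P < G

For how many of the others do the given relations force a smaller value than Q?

From Q the given relations immediately reach G, H, N, S.
From those, R, P, M, L, K — 9 in total.
No other element is forced below Q by the given relations, so the count is 9.

9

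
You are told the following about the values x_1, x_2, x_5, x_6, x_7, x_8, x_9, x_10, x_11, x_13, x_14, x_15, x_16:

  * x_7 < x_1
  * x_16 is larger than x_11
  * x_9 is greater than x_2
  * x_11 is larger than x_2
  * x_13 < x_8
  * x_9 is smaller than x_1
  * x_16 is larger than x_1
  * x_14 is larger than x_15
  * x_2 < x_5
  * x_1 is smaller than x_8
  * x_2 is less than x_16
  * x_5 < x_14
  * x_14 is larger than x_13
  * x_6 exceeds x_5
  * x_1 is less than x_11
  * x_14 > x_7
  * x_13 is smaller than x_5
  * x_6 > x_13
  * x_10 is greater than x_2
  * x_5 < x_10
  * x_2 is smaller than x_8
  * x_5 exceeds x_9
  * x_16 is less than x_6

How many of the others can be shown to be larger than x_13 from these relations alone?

5

The elements the relations force above x_13 are x_5, x_8, x_14, x_10, x_6 — no chain reaches any other.
That is 5.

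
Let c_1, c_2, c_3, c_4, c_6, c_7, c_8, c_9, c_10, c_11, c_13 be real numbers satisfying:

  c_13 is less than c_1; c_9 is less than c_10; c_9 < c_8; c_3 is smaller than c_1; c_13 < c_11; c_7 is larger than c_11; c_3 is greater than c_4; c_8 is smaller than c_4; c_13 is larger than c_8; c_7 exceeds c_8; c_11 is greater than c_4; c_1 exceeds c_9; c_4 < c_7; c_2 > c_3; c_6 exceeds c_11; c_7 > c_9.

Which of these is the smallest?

c_9

Chaining upward from c_9: directly above it, c_8, c_10, c_1, c_7; then c_4, c_13; then c_3, c_11; then c_2, c_6.
That covers every other element, and nothing is given below c_9, so c_9 is the smallest.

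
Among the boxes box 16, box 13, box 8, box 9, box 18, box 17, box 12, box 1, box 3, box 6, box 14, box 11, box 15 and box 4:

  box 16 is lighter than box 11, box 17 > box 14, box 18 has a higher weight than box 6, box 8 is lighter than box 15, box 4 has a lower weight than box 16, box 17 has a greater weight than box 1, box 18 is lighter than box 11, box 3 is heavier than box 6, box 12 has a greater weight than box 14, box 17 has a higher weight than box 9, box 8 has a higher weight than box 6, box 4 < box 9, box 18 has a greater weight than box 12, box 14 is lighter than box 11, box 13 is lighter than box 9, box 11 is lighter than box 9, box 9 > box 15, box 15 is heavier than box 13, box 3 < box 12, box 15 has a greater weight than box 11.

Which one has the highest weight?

Chaining downward from box 17: directly below it, box 1, box 14, box 9; then box 4, box 13, box 11, box 15; then box 8, box 16, box 18; then box 6, box 12; then box 3.
That covers every other element, and nothing is given above box 17, so box 17 is the highest weight.

box 17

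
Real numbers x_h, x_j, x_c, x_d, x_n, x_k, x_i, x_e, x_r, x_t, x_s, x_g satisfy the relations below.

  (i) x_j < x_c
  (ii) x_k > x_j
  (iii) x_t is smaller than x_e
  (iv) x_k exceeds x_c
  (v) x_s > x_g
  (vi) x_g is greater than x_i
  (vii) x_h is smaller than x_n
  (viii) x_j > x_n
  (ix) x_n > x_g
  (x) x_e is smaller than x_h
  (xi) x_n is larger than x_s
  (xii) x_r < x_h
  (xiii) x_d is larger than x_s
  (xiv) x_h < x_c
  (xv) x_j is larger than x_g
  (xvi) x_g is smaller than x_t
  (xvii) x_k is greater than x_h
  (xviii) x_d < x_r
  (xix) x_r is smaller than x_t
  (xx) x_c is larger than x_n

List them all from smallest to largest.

x_i < x_g < x_s < x_d < x_r < x_t < x_e < x_h < x_n < x_j < x_c < x_k

Nothing is placed below x_i, so it is least; from there x_i < x_g; x_g < x_s; x_s < x_d; x_d < x_r; x_r < x_t; x_t < x_e; x_e < x_h; x_h < x_n; x_n < x_j; x_j < x_c; x_c < x_k, each given directly.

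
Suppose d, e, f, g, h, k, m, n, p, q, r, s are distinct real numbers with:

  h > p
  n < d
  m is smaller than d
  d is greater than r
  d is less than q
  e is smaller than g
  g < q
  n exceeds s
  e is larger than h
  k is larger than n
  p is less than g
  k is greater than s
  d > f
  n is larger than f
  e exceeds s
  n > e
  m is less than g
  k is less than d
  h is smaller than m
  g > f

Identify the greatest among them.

s is not greatest since s < k; p is not greatest since p < h; h is not greatest since h < e; e is not greatest since e < n; r is not greatest since r < d; f is not greatest since f < n; m is not greatest since m < g; n is not greatest since n < d; k is not greatest since k < d; d is not greatest since d < q; g is not greatest since g < q.
Only q has nothing above it, so q is the greatest.

q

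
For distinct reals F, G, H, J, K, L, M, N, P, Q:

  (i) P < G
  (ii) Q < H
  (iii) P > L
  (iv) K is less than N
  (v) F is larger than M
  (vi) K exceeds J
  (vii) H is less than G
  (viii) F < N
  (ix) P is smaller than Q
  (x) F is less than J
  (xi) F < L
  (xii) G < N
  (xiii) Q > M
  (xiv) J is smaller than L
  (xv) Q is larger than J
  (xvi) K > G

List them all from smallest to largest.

Nothing is placed below M, so it is least; from there M < F; F < J; J < L; L < P; P < Q; Q < H; H < G; G < K; K < N, each given directly.

M < F < J < L < P < Q < H < G < K < N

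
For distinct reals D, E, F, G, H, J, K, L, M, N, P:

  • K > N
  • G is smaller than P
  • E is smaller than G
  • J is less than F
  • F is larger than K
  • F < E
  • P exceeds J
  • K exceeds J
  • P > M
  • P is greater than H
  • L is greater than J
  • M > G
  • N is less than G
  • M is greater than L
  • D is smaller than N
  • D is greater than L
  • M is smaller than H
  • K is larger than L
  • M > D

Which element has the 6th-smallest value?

F

Chaining the given pairs: J < L < D < N < K < F < E < G < M < H < P.
The 6th smallest is F.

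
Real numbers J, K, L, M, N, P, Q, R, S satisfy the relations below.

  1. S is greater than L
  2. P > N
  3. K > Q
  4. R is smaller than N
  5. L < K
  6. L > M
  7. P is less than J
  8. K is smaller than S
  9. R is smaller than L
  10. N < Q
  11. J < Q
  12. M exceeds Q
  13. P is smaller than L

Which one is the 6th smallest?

M

Chaining the given pairs: R < N < P < J < Q < M < L < K < S.
The 6th smallest is M.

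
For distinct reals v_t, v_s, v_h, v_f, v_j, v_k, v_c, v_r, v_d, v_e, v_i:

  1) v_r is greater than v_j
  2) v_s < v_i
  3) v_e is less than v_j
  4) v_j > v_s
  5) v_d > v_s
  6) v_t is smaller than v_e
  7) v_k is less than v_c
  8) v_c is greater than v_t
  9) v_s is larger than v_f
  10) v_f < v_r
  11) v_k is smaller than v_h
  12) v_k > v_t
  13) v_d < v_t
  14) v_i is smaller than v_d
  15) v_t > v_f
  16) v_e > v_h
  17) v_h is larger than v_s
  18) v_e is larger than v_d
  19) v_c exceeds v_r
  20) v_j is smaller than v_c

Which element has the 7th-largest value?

The consecutive relations fix a unique order: v_f < v_s < v_i < v_d < v_t < v_k < v_h < v_e < v_j < v_r < v_c.
Counting 7 from the largest end gives v_t.

v_t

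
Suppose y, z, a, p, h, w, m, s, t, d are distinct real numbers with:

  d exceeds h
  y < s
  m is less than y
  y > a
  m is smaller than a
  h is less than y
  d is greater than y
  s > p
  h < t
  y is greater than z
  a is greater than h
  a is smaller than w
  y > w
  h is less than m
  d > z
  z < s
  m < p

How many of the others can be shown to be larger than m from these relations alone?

Directly above m: a, p, y.
One step further: w, s, d (6 so far).
Nothing else is reachable above m; 6 in all.

6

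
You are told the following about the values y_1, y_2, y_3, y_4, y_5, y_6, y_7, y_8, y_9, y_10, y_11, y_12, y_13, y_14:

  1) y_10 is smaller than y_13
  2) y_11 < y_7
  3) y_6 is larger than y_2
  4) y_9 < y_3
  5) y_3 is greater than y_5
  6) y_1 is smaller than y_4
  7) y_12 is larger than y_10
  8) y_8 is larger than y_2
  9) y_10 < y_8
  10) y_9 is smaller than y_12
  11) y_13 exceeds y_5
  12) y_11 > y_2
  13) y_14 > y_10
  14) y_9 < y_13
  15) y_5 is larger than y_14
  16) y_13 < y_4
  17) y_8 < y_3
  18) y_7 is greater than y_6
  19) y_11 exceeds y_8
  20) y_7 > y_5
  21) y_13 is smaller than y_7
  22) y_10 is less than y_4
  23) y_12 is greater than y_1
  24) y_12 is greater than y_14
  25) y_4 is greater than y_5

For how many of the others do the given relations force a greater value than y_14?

From y_14 the given relations immediately reach y_5, y_12.
From those, y_13, y_4, y_3, y_7 — 6 in total.
No other element is forced above y_14 by the given relations, so the count is 6.

6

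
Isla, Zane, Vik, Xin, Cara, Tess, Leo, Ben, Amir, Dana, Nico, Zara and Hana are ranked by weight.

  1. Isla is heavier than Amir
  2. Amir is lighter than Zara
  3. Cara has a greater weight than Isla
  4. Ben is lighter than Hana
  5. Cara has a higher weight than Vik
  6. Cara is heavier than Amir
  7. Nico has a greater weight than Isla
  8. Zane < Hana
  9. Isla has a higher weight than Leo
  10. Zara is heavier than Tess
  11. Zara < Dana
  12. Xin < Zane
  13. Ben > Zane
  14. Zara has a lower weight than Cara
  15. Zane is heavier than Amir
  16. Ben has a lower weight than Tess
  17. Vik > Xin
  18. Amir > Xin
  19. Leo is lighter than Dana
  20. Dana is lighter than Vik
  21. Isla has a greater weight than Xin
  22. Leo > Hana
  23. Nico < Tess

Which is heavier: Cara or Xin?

Link the given pairs in sequence: Xin < Zane; Zane < Ben; Ben < Hana; Hana < Leo; Leo < Isla; Isla < Nico; Nico < Tess; Tess < Zara; Zara < Dana; Dana < Vik; Vik < Cara.
Chaining these gives Xin < Zane < Ben < Hana < Leo < Isla < Nico < Tess < Zara < Dana < Vik < Cara.
So Xin < Cara; Cara is the heavier of the two.

Cara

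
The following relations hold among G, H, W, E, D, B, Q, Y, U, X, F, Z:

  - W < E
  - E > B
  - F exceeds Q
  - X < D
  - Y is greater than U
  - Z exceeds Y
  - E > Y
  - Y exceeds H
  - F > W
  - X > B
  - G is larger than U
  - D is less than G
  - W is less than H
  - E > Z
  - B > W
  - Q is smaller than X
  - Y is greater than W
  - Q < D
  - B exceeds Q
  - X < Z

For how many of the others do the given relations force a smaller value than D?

4

From D the given relations immediately reach Q, X.
From those, B — 3 in total.
From those, W — 4 in total.
No other element is forced below D by the given relations, so the count is 4.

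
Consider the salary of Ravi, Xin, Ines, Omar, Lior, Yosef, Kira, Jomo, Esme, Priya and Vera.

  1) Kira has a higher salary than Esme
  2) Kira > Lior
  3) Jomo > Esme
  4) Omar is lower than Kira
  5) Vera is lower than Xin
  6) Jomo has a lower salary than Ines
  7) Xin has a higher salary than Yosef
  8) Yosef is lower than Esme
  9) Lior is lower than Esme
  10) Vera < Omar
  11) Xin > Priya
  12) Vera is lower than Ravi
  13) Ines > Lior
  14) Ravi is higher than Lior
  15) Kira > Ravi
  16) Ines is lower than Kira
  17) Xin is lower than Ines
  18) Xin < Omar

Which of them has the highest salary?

Kira

Chaining downward from Kira: directly below it, Lior, Ravi, Esme, Ines, Omar; then Vera, Yosef, Jomo, Xin; then Priya.
That covers every other element, and nothing is given above Kira, so Kira is the highest salary.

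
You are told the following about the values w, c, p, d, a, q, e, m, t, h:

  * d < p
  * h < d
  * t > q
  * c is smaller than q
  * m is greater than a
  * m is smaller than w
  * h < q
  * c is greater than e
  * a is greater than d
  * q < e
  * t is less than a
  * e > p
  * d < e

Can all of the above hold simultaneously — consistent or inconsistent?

Chaining the given relations yields e < c < q, so e < q. But one relation states q < e. These cannot both hold.

inconsistent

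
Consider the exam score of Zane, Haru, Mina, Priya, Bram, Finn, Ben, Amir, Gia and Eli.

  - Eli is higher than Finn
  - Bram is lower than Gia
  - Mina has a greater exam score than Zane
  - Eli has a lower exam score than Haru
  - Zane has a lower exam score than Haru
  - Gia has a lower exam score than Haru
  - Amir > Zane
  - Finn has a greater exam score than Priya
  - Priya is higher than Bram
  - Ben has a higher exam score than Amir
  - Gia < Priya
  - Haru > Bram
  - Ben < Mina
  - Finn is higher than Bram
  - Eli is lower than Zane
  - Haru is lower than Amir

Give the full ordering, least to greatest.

Bram < Gia < Priya < Finn < Eli < Zane < Haru < Amir < Ben < Mina

Nothing is placed below Bram, so it is least; from there Bram < Gia; Gia < Priya; Priya < Finn; Finn < Eli; Eli < Zane; Zane < Haru; Haru < Amir; Amir < Ben; Ben < Mina, each given directly.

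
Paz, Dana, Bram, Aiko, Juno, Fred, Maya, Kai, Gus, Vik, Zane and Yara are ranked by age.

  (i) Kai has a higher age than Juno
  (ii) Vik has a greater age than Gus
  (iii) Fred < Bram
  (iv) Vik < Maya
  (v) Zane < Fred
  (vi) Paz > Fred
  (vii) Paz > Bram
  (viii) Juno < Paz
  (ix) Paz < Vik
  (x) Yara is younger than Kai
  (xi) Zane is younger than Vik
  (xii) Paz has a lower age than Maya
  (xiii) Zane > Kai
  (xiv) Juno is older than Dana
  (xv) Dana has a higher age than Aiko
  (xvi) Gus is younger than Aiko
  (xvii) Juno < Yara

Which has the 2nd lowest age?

Aiko

The consecutive relations fix a unique order: Gus < Aiko < Dana < Juno < Yara < Kai < Zane < Fred < Bram < Paz < Vik < Maya.
The 2nd smallest is Aiko.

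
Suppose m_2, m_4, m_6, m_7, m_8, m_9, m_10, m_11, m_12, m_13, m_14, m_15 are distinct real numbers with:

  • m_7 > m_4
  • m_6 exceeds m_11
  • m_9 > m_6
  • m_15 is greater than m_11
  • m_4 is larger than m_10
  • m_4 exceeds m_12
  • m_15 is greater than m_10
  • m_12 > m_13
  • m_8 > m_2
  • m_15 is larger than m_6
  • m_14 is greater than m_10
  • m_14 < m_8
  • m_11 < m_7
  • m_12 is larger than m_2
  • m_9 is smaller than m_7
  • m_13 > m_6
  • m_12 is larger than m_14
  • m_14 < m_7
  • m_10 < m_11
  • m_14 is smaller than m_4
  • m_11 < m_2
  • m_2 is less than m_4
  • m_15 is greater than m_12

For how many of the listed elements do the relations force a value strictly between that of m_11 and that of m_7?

6

Chaining upward from m_11 reaches: m_2, m_6, m_13, m_12, m_8, m_15, m_9, m_4.
Chaining downward from m_7 reaches: m_10, m_2, m_14, m_6, m_13, m_12, m_9, m_4.
Strictly between m_11 and m_7 are those in both lists: m_2, m_6, m_13, m_12, m_9, m_4 — 6 elements.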